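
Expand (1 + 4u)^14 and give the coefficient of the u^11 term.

1526726656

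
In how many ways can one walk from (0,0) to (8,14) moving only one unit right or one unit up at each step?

319770

Each path is a sequence of 22 steps with 8 rights: C(22,8) = 319770.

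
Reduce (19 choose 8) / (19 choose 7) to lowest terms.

3/2

C(n,k+1)/C(n,k) = (n−k)/(k+1) = (19−7)/(7+1) = 12/8 = 3/2.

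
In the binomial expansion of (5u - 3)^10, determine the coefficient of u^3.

The general term is C(10,j)·(5u)^j·(-3)^(10-j); the u^3 term has j = 3.
C(10,3) = 120.
Coefficient = C(10,3) · 5^3 · (-3)^7 = 120 · 125 · (-2187) = -32805000.

-32805000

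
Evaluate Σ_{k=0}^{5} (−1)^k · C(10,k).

The partial alternating sum Σ_{k=0}^{5} (−1)^k C(10,k) = (−1)^5 C(9,5) = -126.

-126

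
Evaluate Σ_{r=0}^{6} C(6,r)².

Σ C(6,r)² is the coefficient of x^6 in (1+x)^6(1+x)^6 = (1+x)^12, i.e. C(12,6) = 924.

924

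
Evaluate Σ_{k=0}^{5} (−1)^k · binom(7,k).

The partial alternating sum Σ_{k=0}^{5} (−1)^k C(7,k) = (−1)^5 C(6,5) = -6.

-6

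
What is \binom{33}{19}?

818809200

C(33,19) = C(33,14) by symmetry.
C(33,14) = (33·32·31·30·29·28·27·26·25·24·23·22·21·20) / 14! = 71382386874839040000 / 87178291200 = 818809200.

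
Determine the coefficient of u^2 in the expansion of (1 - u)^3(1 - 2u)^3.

33

Coefficient of u^2 = Σ_{j} C(3,j)·(-1)^j·C(3,2-j)·(-2)^(2-j) for j from 0 to 2.
= 12 + 18 + 3 = 33.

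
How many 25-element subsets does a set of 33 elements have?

13884156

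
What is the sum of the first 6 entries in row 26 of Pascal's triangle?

1 + 26 + 325 + 2600 + 14950 + 65780 = 83682.

83682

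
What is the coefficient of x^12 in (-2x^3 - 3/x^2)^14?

560431872

General term: C(14,j)·(-2x^3)^j·(-3/x^2)^(14-j), with x-exponent 3j − 2(14−j) = 5j − 28.
Set 5j − 28 = 12: j = 8.
C(14,8) = 3003; (-2)^8 = 256; (-3)^6 = 729.
Coefficient = 3003 · 256 · 729 = 560431872.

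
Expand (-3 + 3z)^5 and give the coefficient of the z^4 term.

-1215

The general term is C(5,j)·(-3)^j·(3z)^(5-j); the z^4 term has j = 1.
C(5,1) = 5.
Coefficient = C(5,1) · (-3)^1 · 3^4 = 5 · (-3) · 81 = -1215.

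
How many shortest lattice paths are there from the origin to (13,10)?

1144066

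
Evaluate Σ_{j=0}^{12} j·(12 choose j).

24576

Since j·C(12,j) = 12·C(11,j−1), the sum is 12·2^11 = 12·2048 = 24576.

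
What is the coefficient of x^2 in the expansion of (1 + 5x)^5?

250

The general term is C(5,j)·(1)^j·(5x)^(5-j); the x^2 term has j = 3.
C(5,3) = 10.
Coefficient = C(5,3) · 5^2 = 10 · 25 = 250.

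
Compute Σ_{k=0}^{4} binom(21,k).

7547

1 + 21 + 210 + 1330 + 5985 = 7547.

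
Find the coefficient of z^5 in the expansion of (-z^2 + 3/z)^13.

General term: C(13,j)·(-z^2)^j·(3/z)^(13-j), with z-exponent 2j − 1(13−j) = 3j − 13.
Set 3j − 13 = 5: j = 6.
C(13,6) = 1716; (-1)^6 = 1; 3^7 = 2187.
Coefficient = 1716 · 1 · 2187 = 3752892.

3752892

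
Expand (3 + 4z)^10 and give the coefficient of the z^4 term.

39191040

The general term is C(10,j)·(3)^j·(4z)^(10-j); the z^4 term has j = 6.
C(10,6) = 210.
Coefficient = C(10,6) · 3^6 · 4^4 = 210 · 729 · 256 = 39191040.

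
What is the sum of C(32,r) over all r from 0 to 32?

Setting x = 1 in (1+x)^32 gives Σ C(32,r) = 2^32 = 4294967296.

4294967296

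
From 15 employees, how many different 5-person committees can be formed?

This is C(15,5) = 3003.

3003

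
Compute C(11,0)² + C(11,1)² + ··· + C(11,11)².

705432

Σ C(11,j)² is the coefficient of x^11 in (1+x)^11(1+x)^11 = (1+x)^22, i.e. C(22,11) = 705432.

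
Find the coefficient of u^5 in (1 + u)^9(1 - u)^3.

Coefficient of u^5 = Σ_{j} C(9,j)·1^j·C(3,5-j)·(-1)^(5-j) for j from 2 to 5.
= (-36) + 252 + (-378) + 126 = -36.

-36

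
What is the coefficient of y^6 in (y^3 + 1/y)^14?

General term: C(14,j)·(y^3)^j·(1/y)^(14-j), with y-exponent 3j − 1(14−j) = 4j − 14.
Set 4j − 14 = 6: j = 5.
C(14,5) = 2002; 1^5 = 1; 1^9 = 1.
Coefficient = 2002 · 1 · 1 = 2002.

2002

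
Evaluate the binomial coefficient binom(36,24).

C(36,24) = C(36,12) by symmetry.
C(36,12) = (36·35·34·33·32·31·30·29·28·27·26·25) / 12! = 599555620984320000 / 479001600 = 1251677700.

1251677700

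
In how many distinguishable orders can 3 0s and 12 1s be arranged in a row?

Choose positions for the 0s: C(15,3) = 455.

455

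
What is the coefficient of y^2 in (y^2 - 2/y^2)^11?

General term: C(11,j)·(y^2)^j·(-2/y^2)^(11-j), with y-exponent 2j − 2(11−j) = 4j − 22.
Set 4j − 22 = 2: j = 6.
C(11,6) = 462; 1^6 = 1; (-2)^5 = -32.
Coefficient = 462 · 1 · (-32) = -14784.

-14784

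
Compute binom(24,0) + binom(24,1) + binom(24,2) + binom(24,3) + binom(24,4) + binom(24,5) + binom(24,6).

190051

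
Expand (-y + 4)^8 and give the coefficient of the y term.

The general term is C(8,j)·(-y)^j·(4)^(8-j); the y^1 term has j = 1.
C(8,1) = 8.
Coefficient = C(8,1) · (-1)^1 · 4^7 = 8 · (-1) · 16384 = -131072.

-131072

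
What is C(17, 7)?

C(17,7) = (17·16·15·14·13·12·11) / 7! = 98017920 / 5040 = 19448.

19448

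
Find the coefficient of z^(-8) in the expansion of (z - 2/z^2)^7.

General term: C(7,j)·(z)^j·(-2/z^2)^(7-j), with z-exponent 1j − 2(7−j) = 3j − 14.
Set 3j − 14 = -8: j = 2.
C(7,2) = 21; 1^2 = 1; (-2)^5 = -32.
Coefficient = 21 · 1 · (-32) = -672.

-672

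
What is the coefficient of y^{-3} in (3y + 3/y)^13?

2051893701

General term: C(13,j)·(3y)^j·(3/y)^(13-j), with y-exponent 1j − 1(13−j) = 2j − 13.
Set 2j − 13 = -3: j = 5.
C(13,5) = 1287; 3^5 = 243; 3^8 = 6561.
Coefficient = 1287 · 243 · 6561 = 2051893701.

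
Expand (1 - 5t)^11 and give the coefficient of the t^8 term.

The general term is C(11,j)·(1)^j·(-5t)^(11-j); the t^8 term has j = 3.
C(11,3) = 165.
Coefficient = C(11,3) · (-5)^8 = 165 · 390625 = 64453125.

64453125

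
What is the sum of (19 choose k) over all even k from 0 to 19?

Even-k terms of row 19 sum to 2^18 = 262144.

262144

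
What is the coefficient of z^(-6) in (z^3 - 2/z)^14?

General term: C(14,j)·(z^3)^j·(-2/z)^(14-j), with z-exponent 3j − 1(14−j) = 4j − 14.
Set 4j − 14 = -6: j = 2.
C(14,2) = 91; 1^2 = 1; (-2)^12 = 4096.
Coefficient = 91 · 1 · 4096 = 372736.

372736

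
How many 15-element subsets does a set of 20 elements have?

15504

C(20,15) = C(20,5) by symmetry.
C(20,5) = (20·19·18·17·16) / 5! = 1860480 / 120 = 15504.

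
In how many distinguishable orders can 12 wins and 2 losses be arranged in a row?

Choose positions for the wins: C(14,12) = 91.

91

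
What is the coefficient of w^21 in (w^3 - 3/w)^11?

-4455

General term: C(11,j)·(w^3)^j·(-3/w)^(11-j), with w-exponent 3j − 1(11−j) = 4j − 11.
Set 4j − 11 = 21: j = 8.
C(11,8) = 165; 1^8 = 1; (-3)^3 = -27.
Coefficient = 165 · 1 · (-27) = -4455.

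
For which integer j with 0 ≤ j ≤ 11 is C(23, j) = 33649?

5

C(23,j) increases on 0 ≤ j ≤ 11. C(23,4) = 8855 and C(23,5) = 33649, so j = 5.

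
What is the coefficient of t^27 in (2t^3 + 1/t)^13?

292864

General term: C(13,j)·(2t^3)^j·(1/t)^(13-j), with t-exponent 3j − 1(13−j) = 4j − 13.
Set 4j − 13 = 27: j = 10.
C(13,10) = 286; 2^10 = 1024; 1^3 = 1.
Coefficient = 286 · 1024 · 1 = 292864.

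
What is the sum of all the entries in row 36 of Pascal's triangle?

68719476736

The entries of row 36 sum to 2^36 = 68719476736.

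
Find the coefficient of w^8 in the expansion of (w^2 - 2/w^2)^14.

-64064

General term: C(14,j)·(w^2)^j·(-2/w^2)^(14-j), with w-exponent 2j − 2(14−j) = 4j − 28.
Set 4j − 28 = 8: j = 9.
C(14,9) = 2002; 1^9 = 1; (-2)^5 = -32.
Coefficient = 2002 · 1 · (-32) = -64064.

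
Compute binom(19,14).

11628

C(19,14) = C(19,5) by symmetry.
C(19,5) = (19·18·17·16·15) / 5! = 1395360 / 120 = 11628.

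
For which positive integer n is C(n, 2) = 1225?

n(n−1)/2 = 1225 ⇒ n(n−1) = 2450. Since 50·49 = 2450, n = 50.

50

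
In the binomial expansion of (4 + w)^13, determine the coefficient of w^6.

28114944

The general term is C(13,j)·(4)^j·(w)^(13-j); the w^6 term has j = 7.
C(13,7) = 1716.
Coefficient = C(13,7) · 4^7 = 1716 · 16384 = 28114944.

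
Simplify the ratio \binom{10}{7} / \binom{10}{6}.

C(n,k+1)/C(n,k) = (n−k)/(k+1) = (10−6)/(6+1) = 4/7.

4/7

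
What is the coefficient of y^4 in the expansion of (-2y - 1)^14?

16016

The general term is C(14,j)·(-2y)^j·(-1)^(14-j); the y^4 term has j = 4.
C(14,4) = 1001.
Coefficient = C(14,4) · (-2)^4 = 1001 · 16 = 16016.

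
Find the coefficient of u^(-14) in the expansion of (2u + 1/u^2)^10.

180

General term: C(10,j)·(2u)^j·(1/u^2)^(10-j), with u-exponent 1j − 2(10−j) = 3j − 20.
Set 3j − 20 = -14: j = 2.
C(10,2) = 45; 2^2 = 4; 1^8 = 1.
Coefficient = 45 · 4 · 1 = 180.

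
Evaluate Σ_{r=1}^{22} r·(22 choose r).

46137344

Since r·C(22,r) = 22·C(21,r−1), the sum is 22·2^21 = 22·2097152 = 46137344.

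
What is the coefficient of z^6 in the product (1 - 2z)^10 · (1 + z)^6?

-1163

Coefficient of z^6 = Σ_{j} C(10,j)·(-2)^j·C(6,6-j)·1^(6-j) for j from 0 to 6.
= 1 + (-120) + 2700 + (-19200) + 50400 + (-48384) + 13440 = -1163.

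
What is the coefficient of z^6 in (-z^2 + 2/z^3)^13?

-11440

General term: C(13,j)·(-z^2)^j·(2/z^3)^(13-j), with z-exponent 2j − 3(13−j) = 5j − 39.
Set 5j − 39 = 6: j = 9.
C(13,9) = 715; (-1)^9 = -1; 2^4 = 16.
Coefficient = 715 · (-1) · 16 = -11440.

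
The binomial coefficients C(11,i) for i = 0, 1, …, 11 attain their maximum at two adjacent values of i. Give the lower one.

For odd n = 11, C(11,i) peaks at i = (n−1)/2 and (n+1)/2; the lower is 5.

5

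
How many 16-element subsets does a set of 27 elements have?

13037895

C(27,16) = C(27,11) by symmetry.
C(27,11) = (27·26·25·24·23·22·21·20·19·18·17) / 11! = 520431047136000 / 39916800 = 13037895.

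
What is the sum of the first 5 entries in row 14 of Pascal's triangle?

1 + 14 + 91 + 364 + 1001 = 1471.

1471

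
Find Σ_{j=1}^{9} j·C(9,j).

2304

Since j·C(9,j) = 9·C(8,j−1), the sum is 9·2^8 = 9·256 = 2304.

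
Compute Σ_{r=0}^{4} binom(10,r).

1 + 10 + 45 + 120 + 210 = 386.

386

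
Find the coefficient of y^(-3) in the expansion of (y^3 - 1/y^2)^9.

84

General term: C(9,j)·(y^3)^j·(-1/y^2)^(9-j), with y-exponent 3j − 2(9−j) = 5j − 18.
Set 5j − 18 = -3: j = 3.
C(9,3) = 84; 1^3 = 1; (-1)^6 = 1.
Coefficient = 84 · 1 · 1 = 84.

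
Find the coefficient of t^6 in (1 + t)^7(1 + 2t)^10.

Coefficient of t^6 = Σ_{j} C(7,j)·1^j·C(10,6-j)·2^(6-j) for j from 0 to 6.
= 13440 + 56448 + 70560 + 33600 + 6300 + 420 + 7 = 180775.

180775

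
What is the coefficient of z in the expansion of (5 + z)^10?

The general term is C(10,j)·(5)^j·(z)^(10-j); the z^1 term has j = 9.
C(10,9) = 10.
Coefficient = C(10,9) · 5^9 = 10 · 1953125 = 19531250.

19531250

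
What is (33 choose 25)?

13884156

C(33,25) = C(33,8) by symmetry.
C(33,8) = (33·32·31·30·29·28·27·26) / 8! = 559809169920 / 40320 = 13884156.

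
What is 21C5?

20349

C(21,5) = (21·20·19·18·17) / 5! = 2441880 / 120 = 20349.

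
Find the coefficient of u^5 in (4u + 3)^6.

The general term is C(6,j)·(4u)^j·(3)^(6-j); the u^5 term has j = 5.
C(6,5) = 6.
Coefficient = C(6,5) · 4^5 · 3^1 = 6 · 1024 · 3 = 18432.

18432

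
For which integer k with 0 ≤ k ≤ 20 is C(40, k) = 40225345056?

15

C(40,k) increases on 0 ≤ k ≤ 20. C(40,14) = 23206929840 and C(40,15) = 40225345056, so k = 15.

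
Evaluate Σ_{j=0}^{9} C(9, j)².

48620

By Vandermonde's identity, Σ C(9,j)² = C(18,9) = 48620.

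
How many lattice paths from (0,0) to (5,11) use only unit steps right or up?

4368

Each path is a sequence of 16 steps with 5 rights: C(16,5) = 4368.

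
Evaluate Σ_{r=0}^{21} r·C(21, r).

22020096

Differentiating (1+x)^21 and setting x=1: Σ r·C(21,r) = 21·2^20 = 22020096.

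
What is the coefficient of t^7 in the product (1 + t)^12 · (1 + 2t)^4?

Coefficient of t^7 = Σ_{j} C(12,j)·1^j·C(4,7-j)·2^(7-j) for j from 3 to 7.
= 3520 + 15840 + 19008 + 7392 + 792 = 46552.

46552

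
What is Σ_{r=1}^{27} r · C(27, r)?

Differentiating (1+x)^27 and setting x=1: Σ r·C(27,r) = 27·2^26 = 1811939328.

1811939328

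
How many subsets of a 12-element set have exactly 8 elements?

Choose the 8 positions: C(12,8) = 495.

495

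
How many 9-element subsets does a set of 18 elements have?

48620

C(18,9) = (18·17·16·15·14·13·12·11·10) / 9! = 17643225600 / 362880 = 48620.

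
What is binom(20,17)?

1140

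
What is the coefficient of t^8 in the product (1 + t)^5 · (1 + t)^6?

165

(1 + t)^5(1 + t)^6 = (1 + t)^11, so the coefficient of t^8 is C(11,8)·1^8 = 165·1 = 165.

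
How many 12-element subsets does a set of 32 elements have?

225792840

C(32,12) = (32·31·30·29·28·27·26·25·24·23·22·21) / 12! = 108155131628544000 / 479001600 = 225792840.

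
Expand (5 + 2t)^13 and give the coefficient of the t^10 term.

The general term is C(13,j)·(5)^j·(2t)^(13-j); the t^10 term has j = 3.
C(13,3) = 286.
Coefficient = C(13,3) · 5^3 · 2^10 = 286 · 125 · 1024 = 36608000.

36608000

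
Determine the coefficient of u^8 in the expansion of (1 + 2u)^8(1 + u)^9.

432073

Coefficient of u^8 = Σ_{j} C(8,j)·2^j·C(9,8-j)·1^(8-j) for j from 0 to 8.
= 9 + 576 + 9408 + 56448 + 141120 + 150528 + 64512 + 9216 + 256 = 432073.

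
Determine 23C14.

817190

C(23,14) = C(23,9) by symmetry.
C(23,9) = (23·22·21·20·19·18·17·16·15) / 9! = 296541907200 / 362880 = 817190.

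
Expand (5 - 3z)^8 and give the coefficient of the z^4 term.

The general term is C(8,j)·(5)^j·(-3z)^(8-j); the z^4 term has j = 4.
C(8,4) = 70.
Coefficient = C(8,4) · 5^4 · (-3)^4 = 70 · 625 · 81 = 3543750.

3543750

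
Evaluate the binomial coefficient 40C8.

76904685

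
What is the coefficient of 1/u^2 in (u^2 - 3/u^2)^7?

2835

General term: C(7,j)·(u^2)^j·(-3/u^2)^(7-j), with u-exponent 2j − 2(7−j) = 4j − 14.
Set 4j − 14 = -2: j = 3.
C(7,3) = 35; 1^3 = 1; (-3)^4 = 81.
Coefficient = 35 · 1 · 81 = 2835.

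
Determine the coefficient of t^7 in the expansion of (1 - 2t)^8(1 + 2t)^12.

-14336

Coefficient of t^7 = Σ_{j} C(8,j)·(-2)^j·C(12,7-j)·2^(7-j) for j from 0 to 7.
= 101376 + (-946176) + 2838528 + (-3548160) + 1971200 + (-473088) + 43008 + (-1024) = -14336.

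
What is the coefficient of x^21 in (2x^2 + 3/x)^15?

General term: C(15,j)·(2x^2)^j·(3/x)^(15-j), with x-exponent 2j − 1(15−j) = 3j − 15.
Set 3j − 15 = 21: j = 12.
C(15,12) = 455; 2^12 = 4096; 3^3 = 27.
Coefficient = 455 · 4096 · 27 = 50319360.

50319360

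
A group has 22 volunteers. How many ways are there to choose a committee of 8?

319770

This is C(22,8) = 319770.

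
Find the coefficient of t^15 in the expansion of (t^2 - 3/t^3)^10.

General term: C(10,j)·(t^2)^j·(-3/t^3)^(10-j), with t-exponent 2j − 3(10−j) = 5j − 30.
Set 5j − 30 = 15: j = 9.
C(10,9) = 10; 1^9 = 1; (-3)^1 = -3.
Coefficient = 10 · 1 · (-3) = -30.

-30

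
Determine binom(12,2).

66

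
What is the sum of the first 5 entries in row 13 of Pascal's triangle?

1093

1 + 13 + 78 + 286 + 715 = 1093.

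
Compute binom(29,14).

C(29,14) = (29·28·27·26·25·24·23·22·21·20·19·18·17·16) / 14! = 6761440164390912000 / 87178291200 = 77558760.

77558760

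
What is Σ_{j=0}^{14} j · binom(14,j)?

Since j·C(14,j) = 14·C(13,j−1), the sum is 14·2^13 = 14·8192 = 114688.

114688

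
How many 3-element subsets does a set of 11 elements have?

165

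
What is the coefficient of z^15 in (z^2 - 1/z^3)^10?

-10

General term: C(10,j)·(z^2)^j·(-1/z^3)^(10-j), with z-exponent 2j − 3(10−j) = 5j − 30.
Set 5j − 30 = 15: j = 9.
C(10,9) = 10; 1^9 = 1; (-1)^1 = -1.
Coefficient = 10 · 1 · (-1) = -10.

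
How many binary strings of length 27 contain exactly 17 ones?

8436285

Choose the 17 positions: C(27,17) = 8436285.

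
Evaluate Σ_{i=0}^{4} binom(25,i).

15276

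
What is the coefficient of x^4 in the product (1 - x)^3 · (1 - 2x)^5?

Coefficient of x^4 = Σ_{j} C(3,j)·(-1)^j·C(5,4-j)·(-2)^(4-j) for j from 0 to 3.
= 80 + 240 + 120 + 10 = 450.

450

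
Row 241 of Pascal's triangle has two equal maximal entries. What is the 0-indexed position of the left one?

For odd n = 241, C(241,r) peaks at r = (n−1)/2 and (n+1)/2; the smaller is 120.

120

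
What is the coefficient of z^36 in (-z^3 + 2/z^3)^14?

General term: C(14,j)·(-z^3)^j·(2/z^3)^(14-j), with z-exponent 3j − 3(14−j) = 6j − 42.
Set 6j − 42 = 36: j = 13.
C(14,13) = 14; (-1)^13 = -1; 2^1 = 2.
Coefficient = 14 · (-1) · 2 = -28.

-28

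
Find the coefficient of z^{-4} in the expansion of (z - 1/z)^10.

General term: C(10,j)·(z)^j·(-1/z)^(10-j), with z-exponent 1j − 1(10−j) = 2j − 10.
Set 2j − 10 = -4: j = 3.
C(10,3) = 120; 1^3 = 1; (-1)^7 = -1.
Coefficient = 120 · 1 · (-1) = -120.

-120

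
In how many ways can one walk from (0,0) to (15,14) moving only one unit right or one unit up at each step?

Each path is a sequence of 29 steps with 15 rights: C(29,15) = 77558760.

77558760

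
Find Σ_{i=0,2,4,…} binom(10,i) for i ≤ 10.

512

Half of (1+1)^10 + (1−1)^10 gives the even-index sum: 2^9 = 512.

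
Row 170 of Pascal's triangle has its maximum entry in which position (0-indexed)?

85

C(170,r) is maximized at r = 170/2 = 85.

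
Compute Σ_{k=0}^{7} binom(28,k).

1 + 28 + 378 + 3276 + 20475 + 98280 + 376740 + 1184040 = 1683218.

1683218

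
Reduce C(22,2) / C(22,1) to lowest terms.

21/2

C(n,k+1)/C(n,k) = (n−k)/(k+1) = (22−1)/(1+1) = 21/2.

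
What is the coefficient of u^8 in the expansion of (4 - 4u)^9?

The general term is C(9,j)·(4)^j·(-4u)^(9-j); the u^8 term has j = 1.
C(9,1) = 9.
Coefficient = C(9,1) · 4^1 · (-4)^8 = 9 · 4 · 65536 = 2359296.

2359296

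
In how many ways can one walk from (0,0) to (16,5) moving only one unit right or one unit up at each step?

20349

Each path is a sequence of 21 steps with 16 rights: C(21,16) = 20349.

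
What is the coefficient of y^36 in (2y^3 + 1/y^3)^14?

General term: C(14,j)·(2y^3)^j·(1/y^3)^(14-j), with y-exponent 3j − 3(14−j) = 6j − 42.
Set 6j − 42 = 36: j = 13.
C(14,13) = 14; 2^13 = 8192; 1^1 = 1.
Coefficient = 14 · 8192 · 1 = 114688.

114688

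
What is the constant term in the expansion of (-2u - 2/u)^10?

258048

General term: C(10,j)·(-2u)^j·(-2/u)^(10-j), with u-exponent 1j − 1(10−j) = 2j − 10.
Set 2j − 10 = 0: j = 5.
C(10,5) = 252; (-2)^5 = -32; (-2)^5 = -32.
Coefficient = 252 · (-32) · (-32) = 258048.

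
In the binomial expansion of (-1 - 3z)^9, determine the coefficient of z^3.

-2268

The general term is C(9,j)·(-1)^j·(-3z)^(9-j); the z^3 term has j = 6.
C(9,6) = 84.
Coefficient = C(9,6) · (-3)^3 = 84 · (-27) = -2268.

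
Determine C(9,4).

C(9,4) = (9·8·7·6) / 4! = 3024 / 24 = 126.

126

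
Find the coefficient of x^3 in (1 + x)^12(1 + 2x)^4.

1068

Coefficient of x^3 = Σ_{j} C(12,j)·1^j·C(4,3-j)·2^(3-j) for j from 0 to 3.
= 32 + 288 + 528 + 220 = 1068.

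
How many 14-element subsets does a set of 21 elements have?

116280

C(21,14) = C(21,7) by symmetry.
C(21,7) = (21·20·19·18·17·16·15) / 7! = 586051200 / 5040 = 116280.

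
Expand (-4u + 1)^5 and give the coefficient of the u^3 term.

-640

The general term is C(5,j)·(-4u)^j·(1)^(5-j); the u^3 term has j = 3.
C(5,3) = 10.
Coefficient = C(5,3) · (-4)^3 = 10 · (-64) = -640.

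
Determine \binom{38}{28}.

C(38,28) = C(38,10) by symmetry.
C(38,10) = (38·37·36·35·34·33·32·31·30·29) / 10! = 1715456253772800 / 3628800 = 472733756.

472733756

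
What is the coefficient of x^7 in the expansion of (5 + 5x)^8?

3125000

The general term is C(8,j)·(5)^j·(5x)^(8-j); the x^7 term has j = 1.
C(8,1) = 8.
Coefficient = C(8,1) · 5^1 · 5^7 = 8 · 5 · 78125 = 3125000.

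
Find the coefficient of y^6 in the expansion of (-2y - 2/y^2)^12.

270336

General term: C(12,j)·(-2y)^j·(-2/y^2)^(12-j), with y-exponent 1j − 2(12−j) = 3j − 24.
Set 3j − 24 = 6: j = 10.
C(12,10) = 66; (-2)^10 = 1024; (-2)^2 = 4.
Coefficient = 66 · 1024 · 4 = 270336.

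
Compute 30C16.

145422675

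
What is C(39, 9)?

211915132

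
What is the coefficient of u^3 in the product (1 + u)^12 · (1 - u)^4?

24

Coefficient of u^3 = Σ_{j} C(12,j)·1^j·C(4,3-j)·(-1)^(3-j) for j from 0 to 3.
= (-4) + 72 + (-264) + 220 = 24.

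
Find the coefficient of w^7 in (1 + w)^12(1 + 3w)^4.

125928

Coefficient of w^7 = Σ_{j} C(12,j)·1^j·C(4,7-j)·3^(7-j) for j from 3 to 7.
= 17820 + 53460 + 42768 + 11088 + 792 = 125928.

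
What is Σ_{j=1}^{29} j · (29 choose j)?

Differentiating (1+x)^29 and setting x=1: Σ j·C(29,j) = 29·2^28 = 7784628224.

7784628224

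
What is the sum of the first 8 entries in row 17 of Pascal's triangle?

41226

1 + 17 + 136 + 680 + 2380 + 6188 + 12376 + 19448 = 41226.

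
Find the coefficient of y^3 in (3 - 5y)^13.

The general term is C(13,j)·(3)^j·(-5y)^(13-j); the y^3 term has j = 10.
C(13,10) = 286.
Coefficient = C(13,10) · 3^10 · (-5)^3 = 286 · 59049 · (-125) = -2111001750.

-2111001750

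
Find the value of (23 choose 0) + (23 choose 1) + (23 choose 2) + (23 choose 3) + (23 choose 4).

10903

1 + 23 + 253 + 1771 + 8855 = 10903.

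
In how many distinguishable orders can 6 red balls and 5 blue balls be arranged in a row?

462

Choose positions for the red balls: C(11,6) = 462.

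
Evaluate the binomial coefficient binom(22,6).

74613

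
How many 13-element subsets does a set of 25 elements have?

5200300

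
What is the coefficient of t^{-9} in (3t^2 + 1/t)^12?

General term: C(12,j)·(3t^2)^j·(1/t)^(12-j), with t-exponent 2j − 1(12−j) = 3j − 12.
Set 3j − 12 = -9: j = 1.
C(12,1) = 12; 3^1 = 3; 1^11 = 1.
Coefficient = 12 · 3 · 1 = 36.

36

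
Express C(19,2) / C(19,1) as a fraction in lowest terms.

9

C(n,k+1)/C(n,k) = (n−k)/(k+1) = (19−1)/(1+1) = 18/2 = 9.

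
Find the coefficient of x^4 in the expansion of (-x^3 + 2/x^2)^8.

General term: C(8,j)·(-x^3)^j·(2/x^2)^(8-j), with x-exponent 3j − 2(8−j) = 5j − 16.
Set 5j − 16 = 4: j = 4.
C(8,4) = 70; (-1)^4 = 1; 2^4 = 16.
Coefficient = 70 · 1 · 16 = 1120.

1120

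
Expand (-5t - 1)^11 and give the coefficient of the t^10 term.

-107421875

The general term is C(11,j)·(-5t)^j·(-1)^(11-j); the t^10 term has j = 10.
C(11,10) = 11.
Coefficient = C(11,10) · (-5)^10 · (-1)^1 = 11 · 9765625 · (-1) = -107421875.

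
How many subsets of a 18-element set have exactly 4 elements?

3060

Choose the 4 positions: C(18,4) = 3060.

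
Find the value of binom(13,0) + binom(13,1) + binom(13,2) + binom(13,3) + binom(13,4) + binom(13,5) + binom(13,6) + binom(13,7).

1 + 13 + 78 + 286 + 715 + 1287 + 1716 + 1716 = 5812.

5812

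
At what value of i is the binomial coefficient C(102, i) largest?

C(102,i) is maximized at i = 102/2 = 51.

51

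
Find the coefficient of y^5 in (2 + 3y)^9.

489888

The general term is C(9,j)·(2)^j·(3y)^(9-j); the y^5 term has j = 4.
C(9,4) = 126.
Coefficient = C(9,4) · 2^4 · 3^5 = 126 · 16 · 243 = 489888.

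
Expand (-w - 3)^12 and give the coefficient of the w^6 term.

The general term is C(12,j)·(-w)^j·(-3)^(12-j); the w^6 term has j = 6.
C(12,6) = 924.
Coefficient = C(12,6) · (-3)^6 = 924 · 729 = 673596.

673596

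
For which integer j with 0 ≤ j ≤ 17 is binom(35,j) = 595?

C(35,j) increases on 0 ≤ j ≤ 17. C(35,1) = 35 and C(35,2) = 595, so j = 2.

2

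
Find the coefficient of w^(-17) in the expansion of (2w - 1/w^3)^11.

General term: C(11,j)·(2w)^j·(-1/w^3)^(11-j), with w-exponent 1j − 3(11−j) = 4j − 33.
Set 4j − 33 = -17: j = 4.
C(11,4) = 330; 2^4 = 16; (-1)^7 = -1.
Coefficient = 330 · 16 · (-1) = -5280.

-5280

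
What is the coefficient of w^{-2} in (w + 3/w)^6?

General term: C(6,j)·(w)^j·(3/w)^(6-j), with w-exponent 1j − 1(6−j) = 2j − 6.
Set 2j − 6 = -2: j = 2.
C(6,2) = 15; 1^2 = 1; 3^4 = 81.
Coefficient = 15 · 1 · 81 = 1215.

1215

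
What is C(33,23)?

92561040

C(33,23) = C(33,10) by symmetry.
C(33,10) = (33·32·31·30·29·28·27·26·25·24) / 10! = 335885501952000 / 3628800 = 92561040.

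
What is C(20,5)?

C(20,5) = (20·19·18·17·16) / 5! = 1860480 / 120 = 15504.

15504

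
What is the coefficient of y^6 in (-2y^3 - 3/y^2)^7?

-15120

General term: C(7,j)·(-2y^3)^j·(-3/y^2)^(7-j), with y-exponent 3j − 2(7−j) = 5j − 14.
Set 5j − 14 = 6: j = 4.
C(7,4) = 35; (-2)^4 = 16; (-3)^3 = -27.
Coefficient = 35 · 16 · (-27) = -15120.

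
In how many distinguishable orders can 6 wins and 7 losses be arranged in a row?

Choose positions for the wins: C(13,6) = 1716.

1716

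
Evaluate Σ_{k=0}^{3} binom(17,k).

1 + 17 + 136 + 680 = 834.

834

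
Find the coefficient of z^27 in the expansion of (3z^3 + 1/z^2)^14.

64481508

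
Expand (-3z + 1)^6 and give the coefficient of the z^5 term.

-1458

The general term is C(6,j)·(-3z)^j·(1)^(6-j); the z^5 term has j = 5.
C(6,5) = 6.
Coefficient = C(6,5) · (-3)^5 = 6 · (-243) = -1458.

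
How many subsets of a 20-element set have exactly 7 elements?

77520

Choose the 7 positions: C(20,7) = 77520.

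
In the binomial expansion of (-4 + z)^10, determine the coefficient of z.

-2621440

The general term is C(10,j)·(-4)^j·(z)^(10-j); the z^1 term has j = 9.
C(10,9) = 10.
Coefficient = C(10,9) · (-4)^9 = 10 · (-262144) = -2621440.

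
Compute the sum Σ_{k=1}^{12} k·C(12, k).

Differentiating (1+x)^12 and setting x=1: Σ k·C(12,k) = 12·2^11 = 24576.

24576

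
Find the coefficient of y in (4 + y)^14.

939524096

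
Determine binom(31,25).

736281

C(31,25) = C(31,6) by symmetry.
C(31,6) = (31·30·29·28·27·26) / 6! = 530122320 / 720 = 736281.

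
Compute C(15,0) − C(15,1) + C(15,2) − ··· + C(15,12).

The partial alternating sum Σ_{k=0}^{12} (−1)^k C(15,k) = (−1)^12 C(14,12) = 91.

91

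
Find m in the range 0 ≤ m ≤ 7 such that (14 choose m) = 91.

C(14,m) increases on 0 ≤ m ≤ 7. C(14,1) = 14 and C(14,2) = 91, so m = 2.

2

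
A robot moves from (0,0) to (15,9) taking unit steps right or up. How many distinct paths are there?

1307504

Each path is a sequence of 24 steps with 15 rights: C(24,15) = 1307504.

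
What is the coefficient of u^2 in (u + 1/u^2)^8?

28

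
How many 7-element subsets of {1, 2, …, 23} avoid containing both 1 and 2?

All 7-subsets: C(23,7) = 245157. Those containing both fixed elements: C(21,5) = 20349.
245157 − 20349 = 224808.

224808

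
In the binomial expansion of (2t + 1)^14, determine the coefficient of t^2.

364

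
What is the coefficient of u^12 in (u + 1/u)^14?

14

General term: C(14,j)·(u)^j·(1/u)^(14-j), with u-exponent 1j − 1(14−j) = 2j − 14.
Set 2j − 14 = 12: j = 13.
C(14,13) = 14; 1^13 = 1; 1^1 = 1.
Coefficient = 14 · 1 · 1 = 14.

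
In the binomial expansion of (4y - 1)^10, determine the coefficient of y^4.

53760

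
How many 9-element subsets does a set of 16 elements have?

C(16,9) = C(16,7) by symmetry.
C(16,7) = (16·15·14·13·12·11·10) / 7! = 57657600 / 5040 = 11440.

11440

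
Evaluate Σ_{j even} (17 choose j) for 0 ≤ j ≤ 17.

65536

Even-j terms of row 17 sum to 2^16 = 65536.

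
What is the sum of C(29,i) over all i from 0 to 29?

Setting x = 1 in (1+x)^29 gives Σ C(29,i) = 2^29 = 536870912.

536870912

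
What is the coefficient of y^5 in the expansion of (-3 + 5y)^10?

The general term is C(10,j)·(-3)^j·(5y)^(10-j); the y^5 term has j = 5.
C(10,5) = 252.
Coefficient = C(10,5) · (-3)^5 · 5^5 = 252 · (-243) · 3125 = -191362500.

-191362500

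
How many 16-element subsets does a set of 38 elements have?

22239974430

C(38,16) = (38·37·36·35·34·33·32·31·30·29·28·27·26·25·24·23) / 16! = 465322312113382563840000 / 20922789888000 = 22239974430.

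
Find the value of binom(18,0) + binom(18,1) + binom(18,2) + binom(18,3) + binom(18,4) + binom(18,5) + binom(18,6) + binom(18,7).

63004

1 + 18 + 153 + 816 + 3060 + 8568 + 18564 + 31824 = 63004.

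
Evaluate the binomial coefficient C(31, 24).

C(31,24) = C(31,7) by symmetry.
C(31,7) = (31·30·29·28·27·26·25) / 7! = 13253058000 / 5040 = 2629575.

2629575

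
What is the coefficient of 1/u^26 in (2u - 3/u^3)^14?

945728784

General term: C(14,j)·(2u)^j·(-3/u^3)^(14-j), with u-exponent 1j − 3(14−j) = 4j − 42.
Set 4j − 42 = -26: j = 4.
C(14,4) = 1001; 2^4 = 16; (-3)^10 = 59049.
Coefficient = 1001 · 16 · 59049 = 945728784.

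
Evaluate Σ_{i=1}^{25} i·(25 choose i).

Differentiating (1+x)^25 and setting x=1: Σ i·C(25,i) = 25·2^24 = 419430400.

419430400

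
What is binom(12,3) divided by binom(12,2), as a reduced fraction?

10/3

C(n,k+1)/C(n,k) = (n−k)/(k+1) = (12−2)/(2+1) = 10/3.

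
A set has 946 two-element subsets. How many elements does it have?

n(n−1)/2 = 946 ⇒ n(n−1) = 1892. Since 44·43 = 1892, n = 44.

44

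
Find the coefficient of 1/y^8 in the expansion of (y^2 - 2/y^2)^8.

General term: C(8,j)·(y^2)^j·(-2/y^2)^(8-j), with y-exponent 2j − 2(8−j) = 4j − 16.
Set 4j − 16 = -8: j = 2.
C(8,2) = 28; 1^2 = 1; (-2)^6 = 64.
Coefficient = 28 · 1 · 64 = 1792.

1792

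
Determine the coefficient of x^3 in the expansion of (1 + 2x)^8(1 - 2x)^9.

Coefficient of x^3 = Σ_{j} C(8,j)·2^j·C(9,3-j)·(-2)^(3-j) for j from 0 to 3.
= (-672) + 2304 + (-2016) + 448 = 64.

64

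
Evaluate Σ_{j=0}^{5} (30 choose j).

1 + 30 + 435 + 4060 + 27405 + 142506 = 174437.

174437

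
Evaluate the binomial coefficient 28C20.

3108105

C(28,20) = C(28,8) by symmetry.
C(28,8) = (28·27·26·25·24·23·22·21) / 8! = 125318793600 / 40320 = 3108105.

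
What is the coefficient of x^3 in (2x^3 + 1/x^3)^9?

General term: C(9,j)·(2x^3)^j·(1/x^3)^(9-j), with x-exponent 3j − 3(9−j) = 6j − 27.
Set 6j − 27 = 3: j = 5.
C(9,5) = 126; 2^5 = 32; 1^4 = 1.
Coefficient = 126 · 32 · 1 = 4032.

4032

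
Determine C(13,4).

715

C(13,4) = (13·12·11·10) / 4! = 17160 / 24 = 715.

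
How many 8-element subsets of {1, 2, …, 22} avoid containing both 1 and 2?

All 8-subsets: C(22,8) = 319770. Those containing both fixed elements: C(20,6) = 38760.
319770 − 38760 = 281010.

281010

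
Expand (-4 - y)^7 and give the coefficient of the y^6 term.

The general term is C(7,j)·(-4)^j·(-y)^(7-j); the y^6 term has j = 1.
C(7,1) = 7.
Coefficient = C(7,1) · (-4)^1 = 7 · (-4) = -28.

-28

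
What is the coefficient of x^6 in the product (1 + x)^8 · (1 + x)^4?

924

Coefficient of x^6 = Σ_{j} C(8,j)·C(4,6-j) for j from 2 to 6.
= 28 + 224 + 420 + 224 + 28 = 924.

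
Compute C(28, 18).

13123110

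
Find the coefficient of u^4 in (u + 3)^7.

945

The general term is C(7,j)·(u)^j·(3)^(7-j); the u^4 term has j = 4.
C(7,4) = 35.
Coefficient = C(7,4) · 3^3 = 35 · 27 = 945.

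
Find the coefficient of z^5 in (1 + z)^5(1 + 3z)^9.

Coefficient of z^5 = Σ_{j} C(5,j)·1^j·C(9,5-j)·3^(5-j) for j from 0 to 5.
= 30618 + 51030 + 22680 + 3240 + 135 + 1 = 107704.

107704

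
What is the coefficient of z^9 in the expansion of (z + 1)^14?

The general term is C(14,j)·(z)^j·(1)^(14-j); the z^9 term has j = 9.
C(14,9) = 2002.
Coefficient = C(14,9) = 2002.

2002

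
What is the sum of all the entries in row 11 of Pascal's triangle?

The entries of row 11 sum to 2^11 = 2048.

2048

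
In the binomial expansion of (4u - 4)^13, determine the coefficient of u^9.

47982837760

The general term is C(13,j)·(4u)^j·(-4)^(13-j); the u^9 term has j = 9.
C(13,9) = 715.
Coefficient = C(13,9) · 4^9 · (-4)^4 = 715 · 262144 · 256 = 47982837760.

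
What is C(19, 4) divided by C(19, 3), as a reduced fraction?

4

C(n,k+1)/C(n,k) = (n−k)/(k+1) = (19−3)/(3+1) = 16/4 = 4.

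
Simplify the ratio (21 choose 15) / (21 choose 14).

C(n,k+1)/C(n,k) = (n−k)/(k+1) = (21−14)/(14+1) = 7/15.

7/15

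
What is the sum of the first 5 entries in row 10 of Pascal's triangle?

386

1 + 10 + 45 + 120 + 210 = 386.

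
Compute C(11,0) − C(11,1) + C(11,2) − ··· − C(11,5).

-252

The partial alternating sum Σ_{k=0}^{5} (−1)^k C(11,k) = (−1)^5 C(10,5) = -252.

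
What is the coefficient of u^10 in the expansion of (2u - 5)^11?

The general term is C(11,j)·(2u)^j·(-5)^(11-j); the u^10 term has j = 10.
C(11,10) = 11.
Coefficient = C(11,10) · 2^10 · (-5)^1 = 11 · 1024 · (-5) = -56320.

-56320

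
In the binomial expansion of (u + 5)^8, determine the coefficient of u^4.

The general term is C(8,j)·(u)^j·(5)^(8-j); the u^4 term has j = 4.
C(8,4) = 70.
Coefficient = C(8,4) · 5^4 = 70 · 625 = 43750.

43750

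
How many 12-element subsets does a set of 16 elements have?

C(16,12) = C(16,4) by symmetry.
C(16,4) = (16·15·14·13) / 4! = 43680 / 24 = 1820.

1820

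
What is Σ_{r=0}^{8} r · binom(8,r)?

1024

Since r·C(8,r) = 8·C(7,r−1), the sum is 8·2^7 = 8·128 = 1024.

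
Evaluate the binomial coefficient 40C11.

C(40,11) = (40·39·38·37·36·35·34·33·32·31·30) / 11! = 92279715720192000 / 39916800 = 2311801440.

2311801440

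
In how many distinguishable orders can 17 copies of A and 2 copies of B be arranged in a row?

171

Choose positions for the A's: C(19,17) = 171.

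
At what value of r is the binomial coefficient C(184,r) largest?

C(184,r) is maximized at r = 184/2 = 92.

92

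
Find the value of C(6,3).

20

C(6,3) = (6·5·4) / 3! = 120 / 6 = 20.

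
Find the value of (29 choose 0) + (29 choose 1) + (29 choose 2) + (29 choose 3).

1 + 29 + 406 + 3654 = 4090.

4090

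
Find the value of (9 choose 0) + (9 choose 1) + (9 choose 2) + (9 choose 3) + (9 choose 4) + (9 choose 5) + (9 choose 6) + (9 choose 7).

1 + 9 + 36 + 84 + 126 + 126 + 84 + 36 = 502.

502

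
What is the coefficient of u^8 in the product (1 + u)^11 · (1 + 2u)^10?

Coefficient of u^8 = Σ_{j} C(11,j)·1^j·C(10,8-j)·2^(8-j) for j from 0 to 8.
= 11520 + 168960 + 739200 + 1330560 + 1108800 + 443520 + 83160 + 6600 + 165 = 3892485.

3892485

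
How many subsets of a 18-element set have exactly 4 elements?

3060

Choose the 4 positions: C(18,4) = 3060.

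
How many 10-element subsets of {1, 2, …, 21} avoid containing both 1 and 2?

All 10-subsets: C(21,10) = 352716. Those containing both fixed elements: C(19,8) = 75582.
352716 − 75582 = 277134.

277134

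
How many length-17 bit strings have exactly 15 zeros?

136

Choose the 15 positions: C(17,15) = 136.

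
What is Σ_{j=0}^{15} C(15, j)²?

Σ C(15,j)² is the coefficient of x^15 in (1+x)^15(1+x)^15 = (1+x)^30, i.e. C(30,15) = 155117520.

155117520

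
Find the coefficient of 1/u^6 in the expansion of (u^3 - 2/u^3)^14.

General term: C(14,j)·(u^3)^j·(-2/u^3)^(14-j), with u-exponent 3j − 3(14−j) = 6j − 42.
Set 6j − 42 = -6: j = 6.
C(14,6) = 3003; 1^6 = 1; (-2)^8 = 256.
Coefficient = 3003 · 1 · 256 = 768768.

768768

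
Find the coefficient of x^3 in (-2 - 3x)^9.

-145152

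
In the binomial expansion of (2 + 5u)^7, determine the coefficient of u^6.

The general term is C(7,j)·(2)^j·(5u)^(7-j); the u^6 term has j = 1.
C(7,1) = 7.
Coefficient = C(7,1) · 2^1 · 5^6 = 7 · 2 · 15625 = 218750.

218750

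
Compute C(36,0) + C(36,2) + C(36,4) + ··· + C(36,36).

Even-j terms of row 36 sum to 2^35 = 34359738368.

34359738368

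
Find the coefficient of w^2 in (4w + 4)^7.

344064

The general term is C(7,j)·(4w)^j·(4)^(7-j); the w^2 term has j = 2.
C(7,2) = 21.
Coefficient = C(7,2) · 4^2 · 4^5 = 21 · 16 · 1024 = 344064.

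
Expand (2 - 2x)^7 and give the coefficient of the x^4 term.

The general term is C(7,j)·(2)^j·(-2x)^(7-j); the x^4 term has j = 3.
C(7,3) = 35.
Coefficient = C(7,3) · 2^3 · (-2)^4 = 35 · 8 · 16 = 4480.

4480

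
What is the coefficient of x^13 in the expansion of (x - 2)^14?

-28

The general term is C(14,j)·(x)^j·(-2)^(14-j); the x^13 term has j = 13.
C(14,13) = 14.
Coefficient = C(14,13) · (-2)^1 = 14 · (-2) = -28.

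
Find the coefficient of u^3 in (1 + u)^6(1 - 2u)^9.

-58

Coefficient of u^3 = Σ_{j} C(6,j)·1^j·C(9,3-j)·(-2)^(3-j) for j from 0 to 3.
= (-672) + 864 + (-270) + 20 = -58.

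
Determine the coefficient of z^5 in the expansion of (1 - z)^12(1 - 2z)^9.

-113958

Coefficient of z^5 = Σ_{j} C(12,j)·(-1)^j·C(9,5-j)·(-2)^(5-j) for j from 0 to 5.
= (-4032) + (-24192) + (-44352) + (-31680) + (-8910) + (-792) = -113958.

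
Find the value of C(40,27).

12033222880

C(40,27) = C(40,13) by symmetry.
C(40,13) = (40·39·38·37·36·35·34·33·32·31·30·29·28) / 13! = 74931129164795904000 / 6227020800 = 12033222880.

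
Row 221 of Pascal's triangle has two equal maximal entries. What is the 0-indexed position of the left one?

For odd n = 221, C(221,k) peaks at k = (n−1)/2 and (n+1)/2; the smaller is 110.

110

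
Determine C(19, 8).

75582

C(19,8) = (19·18·17·16·15·14·13·12) / 8! = 3047466240 / 40320 = 75582.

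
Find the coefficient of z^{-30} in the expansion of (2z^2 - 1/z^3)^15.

3640

General term: C(15,j)·(2z^2)^j·(-1/z^3)^(15-j), with z-exponent 2j − 3(15−j) = 5j − 45.
Set 5j − 45 = -30: j = 3.
C(15,3) = 455; 2^3 = 8; (-1)^12 = 1.
Coefficient = 455 · 8 · 1 = 3640.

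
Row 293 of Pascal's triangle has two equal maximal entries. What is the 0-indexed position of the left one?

For odd n = 293, C(293,j) peaks at j = (n−1)/2 and (n+1)/2; the lesser is 146.

146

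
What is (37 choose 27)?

348330136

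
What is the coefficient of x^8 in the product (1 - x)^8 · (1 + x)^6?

Coefficient of x^8 = Σ_{j} C(8,j)·(-1)^j·C(6,8-j)·1^(8-j) for j from 2 to 8.
= 28 + (-336) + 1050 + (-1120) + 420 + (-48) + 1 = -5.

-5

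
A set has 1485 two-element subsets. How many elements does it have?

n(n−1)/2 = 1485 ⇒ n(n−1) = 2970. Since 55·54 = 2970, n = 55.

55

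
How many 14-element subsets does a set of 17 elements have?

680

C(17,14) = C(17,3) by symmetry.
C(17,3) = (17·16·15) / 3! = 4080 / 6 = 680.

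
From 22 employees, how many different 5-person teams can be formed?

26334

This is C(22,5) = 26334.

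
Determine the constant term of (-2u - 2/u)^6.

1280

General term: C(6,j)·(-2u)^j·(-2/u)^(6-j), with u-exponent 1j − 1(6−j) = 2j − 6.
Set 2j − 6 = 0: j = 3.
C(6,3) = 20; (-2)^3 = -8; (-2)^3 = -8.
Coefficient = 20 · (-8) · (-8) = 1280.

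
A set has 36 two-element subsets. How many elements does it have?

9

n(n−1)/2 = 36 ⇒ n(n−1) = 72. Since 9·8 = 72, n = 9.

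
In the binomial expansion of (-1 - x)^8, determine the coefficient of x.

The general term is C(8,j)·(-1)^j·(-x)^(8-j); the x^1 term has j = 7.
C(8,7) = 8.
Coefficient = C(8,7) · (-1)^7 · (-1)^1 = 8 · (-1) · (-1) = 8.

8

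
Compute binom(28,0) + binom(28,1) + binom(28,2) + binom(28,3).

3683

1 + 28 + 378 + 3276 = 3683.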